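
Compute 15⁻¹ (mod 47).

Run the extended Euclidean algorithm:
47 = 3·15 + 2
15 = 7·2 + 1
2 = 2·1 + 0
gcd(15, 47) = 1, so the inverse exists.
Back-substitute for 1:
1 = 1·15 − 7·2
  = −7·47 + 22·15
So 15⁻¹ ≡ 22 (mod 47).

22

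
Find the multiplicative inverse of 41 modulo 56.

By the extended Euclidean algorithm:
56 = 1*41 + 15
41 = 2*15 + 11
15 = 1*11 + 4
11 = 2*4 + 3
4 = 1*3 + 1
3 = 3*1 + 0
gcd(41, 56) = 1, so the inverse exists.
Back-substitute for 1:
1 = 1*4 − 1*3
  = −1*11 + 3*4
  = 3*15 − 4*11
  = −4*41 + 11*15
  = 11*56 − 15*41
So 41⁻¹ ≡ −15 ≡ 41 (mod 56).

41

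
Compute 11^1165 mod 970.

631

Compute successive squares:
11^1 ≡ 11 (mod 970)
11^2 ≡ 11^2 = 121 (mod 970)
11^4 ≡ 121^2 = 14641 ≡ 91 (mod 970)
11^8 ≡ 91^2 = 8281 ≡ 521 (mod 970)
11^16 ≡ 521^2 = 271441 ≡ 811 (mod 970)
11^32 ≡ 811^2 = 657721 ≡ 61 (mod 970)
11^64 ≡ 61^2 = 3721 ≡ 811 (mod 970)
11^128 ≡ 811^2 = 657721 ≡ 61 (mod 970)
11^256 ≡ 61^2 = 3721 ≡ 811 (mod 970)
11^512 ≡ 811^2 = 657721 ≡ 61 (mod 970)
11^1024 ≡ 61^2 = 3721 ≡ 811 (mod 970)
11^1165 = 11^1024 * 11^128 * 11^8 * 11^4 * 11^1 ≡ 811 * 61 * 521 * 91 * 11 (mod 970).
Accumulate the product:
811 * 61 = 49471 ≡ 1
1 * 521 = 521
521 * 91 = 47411 ≡ 851
851 * 11 = 9361 ≡ 631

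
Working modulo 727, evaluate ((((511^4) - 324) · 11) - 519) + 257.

(511)^4 ≡ 390 (mod 727)
390 - 324 = 66
66 · 11 = 726
726 - 519 = 207
207 + 257 = 464

464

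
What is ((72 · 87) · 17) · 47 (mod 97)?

27

72 · 87 = 6264 ≡ 56 (mod 97)
56 · 17 = 952 ≡ 79 (mod 97)
79 · 47 = 3713 ≡ 27 (mod 97)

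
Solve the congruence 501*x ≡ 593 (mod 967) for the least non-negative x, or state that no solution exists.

gcd(501, 967) = 1, so a unique solution mod 967 exists.
501⁻¹ ≡ 525 (mod 967).
x ≡ 525*593 ≡ 918 (mod 967).

918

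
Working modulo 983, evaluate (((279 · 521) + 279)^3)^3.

279 · 521 = 145359 ≡ 858 (mod 983)
858 + 279 = 1137 ≡ 154 (mod 983)
(154)^3 ≡ 419 (mod 983)
(419)^3 ≡ 203 (mod 983)

203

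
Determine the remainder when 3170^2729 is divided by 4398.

716

Compute successive squares:
2729 in binary is 101010101001, i.e. 2729 = 2048 + 512 + 128 + 32 + 8 + 1.
3170^1 ≡ 3170 (mod 4398)
3170^2 ≡ 3170^2 = 10048900 ≡ 3868 (mod 4398)
3170^4 ≡ 3868^2 = 14961424 ≡ 3826 (mod 4398)
3170^8 ≡ 3826^2 = 14638276 ≡ 1732 (mod 4398)
3170^16 ≡ 1732^2 = 2999824 ≡ 388 (mod 4398)
3170^32 ≡ 388^2 = 150544 ≡ 1012 (mod 4398)
3170^64 ≡ 1012^2 = 1024144 ≡ 3808 (mod 4398)
3170^128 ≡ 3808^2 = 14500864 ≡ 658 (mod 4398)
3170^256 ≡ 658^2 = 432964 ≡ 1960 (mod 4398)
3170^512 ≡ 1960^2 = 3841600 ≡ 2146 (mod 4398)
3170^1024 ≡ 2146^2 = 4605316 ≡ 610 (mod 4398)
3170^2048 ≡ 610^2 = 372100 ≡ 2668 (mod 4398)
3170^2729 = 3170^2048 × 3170^512 × 3170^128 × 3170^32 × 3170^8 × 3170^1 ≡ 2668 × 2146 × 658 × 1012 × 1732 × 3170 (mod 4398).
Accumulate the product:
2668 × 2146 = 5725528 ≡ 3730
3730 × 658 = 2454340 ≡ 256
256 × 1012 = 259072 ≡ 3988
3988 × 1732 = 6907216 ≡ 2356
2356 × 3170 = 7468520 ≡ 716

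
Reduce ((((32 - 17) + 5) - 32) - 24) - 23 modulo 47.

35

32 - 17 = 15
15 + 5 = 20
20 - 32 = -12 ≡ 35 (mod 47)
35 - 24 = 11
11 - 23 = -12 ≡ 35 (mod 47)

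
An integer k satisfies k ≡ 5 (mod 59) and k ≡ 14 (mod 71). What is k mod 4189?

1008

59⁻¹ mod 71: 59*65 ≡ 1 (mod 71), so 59⁻¹ ≡ 65.
k = 5 + 59*((14 − 5)*65 mod 71) = 5 + 59*17 = 1008.
Check: 1008 mod 59 = 5, 1008 mod 71 = 14. ✓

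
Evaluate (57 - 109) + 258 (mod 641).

206

57 - 109 = -52 ≡ 589 (mod 641)
589 + 258 = 847 ≡ 206 (mod 641)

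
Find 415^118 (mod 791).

163

Compute successive squares:
118 in binary is 1110110, i.e. 118 = 64 + 32 + 16 + 4 + 2.
415^1 ≡ 415 (mod 791)
415^2 ≡ 415^2 = 172225 ≡ 578 (mod 791)
415^4 ≡ 578^2 = 334084 ≡ 282 (mod 791)
415^8 ≡ 282^2 = 79524 ≡ 424 (mod 791)
415^16 ≡ 424^2 = 179776 ≡ 219 (mod 791)
415^32 ≡ 219^2 = 47961 ≡ 501 (mod 791)
415^64 ≡ 501^2 = 251001 ≡ 254 (mod 791)
415^118 = 415^64 * 415^32 * 415^16 * 415^4 * 415^2 ≡ 254 * 501 * 219 * 282 * 578 (mod 791).
Accumulate the product:
254 * 501 = 127254 ≡ 694
694 * 219 = 151986 ≡ 114
114 * 282 = 32148 ≡ 508
508 * 578 = 293624 ≡ 163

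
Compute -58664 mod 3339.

-58664 = -18·3339 + 1438, so -58664 ≡ 1438 (mod 3339).

1438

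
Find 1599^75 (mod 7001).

3684

1599^1 ≡ 1599 (mod 7001)
1599^2 ≡ 1599^2 = 2556801 ≡ 1436 (mod 7001)
1599^4 ≡ 1436^2 = 2062096 ≡ 3802 (mod 7001)
1599^8 ≡ 3802^2 = 14455204 ≡ 5140 (mod 7001)
1599^16 ≡ 5140^2 = 26419600 ≡ 4827 (mod 7001)
1599^32 ≡ 4827^2 = 23299929 ≡ 601 (mod 7001)
1599^64 ≡ 601^2 = 361201 ≡ 4150 (mod 7001)
1599^75 = 1599^64 * 1599^8 * 1599^2 * 1599^1 ≡ 4150 * 5140 * 1436 * 1599 (mod 7001).
Accumulate the product:
4150 * 5140 = 21331000 ≡ 5954
5954 * 1436 = 8549944 ≡ 1723
1723 * 1599 = 2755077 ≡ 3684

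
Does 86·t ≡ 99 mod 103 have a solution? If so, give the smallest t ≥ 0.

79

gcd(86, 103) = 1, so a unique solution mod 103 exists.
86⁻¹ ≡ 6 (mod 103).
t ≡ 6·99 ≡ 79 (mod 103).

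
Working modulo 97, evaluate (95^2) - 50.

(95)^2 ≡ 4 (mod 97)
4 - 50 = -46 ≡ 51 (mod 97)

51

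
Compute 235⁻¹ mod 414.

37

Apply the Euclidean algorithm and back-substitute:
414 = 1*235 + 179
235 = 1*179 + 56
179 = 3*56 + 11
56 = 5*11 + 1
11 = 11*1 + 0
gcd(235, 414) = 1, so the inverse exists.
Bézout: 1 = −21*414 + 37*235.
So 235⁻¹ ≡ 37 (mod 414).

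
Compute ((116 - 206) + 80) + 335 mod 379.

116 - 206 = -90 ≡ 289 (mod 379)
289 + 80 = 369
369 + 335 = 704 ≡ 325 (mod 379)

325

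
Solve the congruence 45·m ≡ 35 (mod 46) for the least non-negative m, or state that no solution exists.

gcd(45, 46) = 1, so a unique solution mod 46 exists.
45⁻¹ ≡ 45 (mod 46).
m ≡ 45·35 ≡ 11 (mod 46).

11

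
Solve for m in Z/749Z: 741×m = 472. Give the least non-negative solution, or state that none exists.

gcd(741, 749) = 1, so a unique solution mod 749 exists.
741⁻¹ ≡ 468 (mod 749).
m ≡ 468×472 ≡ 690 (mod 749).

690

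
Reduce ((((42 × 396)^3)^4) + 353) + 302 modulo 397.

42 × 396 = 16632 ≡ 355 (mod 397)
(355)^3 ≡ 151 (mod 397)
(151)^4 ≡ 206 (mod 397)
206 + 353 = 559 ≡ 162 (mod 397)
162 + 302 = 464 ≡ 67 (mod 397)

67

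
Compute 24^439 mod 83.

79

Compute successive squares:
439 in binary is 110110111, i.e. 439 = 256 + 128 + 32 + 16 + 4 + 2 + 1.
24^1 ≡ 24 (mod 83)
24^2 ≡ 24^2 = 576 ≡ 78 (mod 83)
24^4 ≡ 78^2 = 6084 ≡ 25 (mod 83)
24^8 ≡ 25^2 = 625 ≡ 44 (mod 83)
24^16 ≡ 44^2 = 1936 ≡ 27 (mod 83)
24^32 ≡ 27^2 = 729 ≡ 65 (mod 83)
24^64 ≡ 65^2 = 4225 ≡ 75 (mod 83)
24^128 ≡ 75^2 = 5625 ≡ 64 (mod 83)
24^256 ≡ 64^2 = 4096 ≡ 29 (mod 83)
24^439 = 24^256 · 24^128 · 24^32 · 24^16 · 24^4 · 24^2 · 24^1 ≡ 29 · 64 · 65 · 27 · 25 · 78 · 24 (mod 83).
Accumulate the product:
29 · 64 = 1856 ≡ 30
30 · 65 = 1950 ≡ 41
41 · 27 = 1107 ≡ 28
28 · 25 = 700 ≡ 36
36 · 78 = 2808 ≡ 69
69 · 24 = 1656 ≡ 79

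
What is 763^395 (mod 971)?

Using repeated squaring:
395 in binary is 110001011, i.e. 395 = 256 + 128 + 8 + 2 + 1.
763^1 ≡ 763 (mod 971)
763^2 ≡ 763^2 = 582169 ≡ 540 (mod 971)
763^4 ≡ 540^2 = 291600 ≡ 300 (mod 971)
763^8 ≡ 300^2 = 90000 ≡ 668 (mod 971)
763^16 ≡ 668^2 = 446224 ≡ 535 (mod 971)
763^32 ≡ 535^2 = 286225 ≡ 751 (mod 971)
763^64 ≡ 751^2 = 564001 ≡ 821 (mod 971)
763^128 ≡ 821^2 = 674041 ≡ 167 (mod 971)
763^256 ≡ 167^2 = 27889 ≡ 701 (mod 971)
763^395 = 763^256 · 763^128 · 763^8 · 763^2 · 763^1 ≡ 701 · 167 · 668 · 540 · 763 (mod 971).
Accumulate the product:
701 · 167 = 117067 ≡ 547
547 · 668 = 365396 ≡ 300
300 · 540 = 162000 ≡ 814
814 · 763 = 621082 ≡ 613

613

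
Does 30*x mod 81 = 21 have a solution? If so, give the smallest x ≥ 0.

gcd(30, 81) = 3, and 3 | 21, so solutions exist.
Divide through by 3: 10*x = 7 (mod 27).
10⁻¹ ≡ 19 (mod 27).
x ≡ 19*7 ≡ 25 (mod 27).
The smallest non-negative solution is x = 25.

25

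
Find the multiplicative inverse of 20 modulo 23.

23 = 1×20 + 3
20 = 6×3 + 2
3 = 1×2 + 1
2 = 2×1 + 0
gcd(20, 23) = 1, so the inverse exists.
Bézout: 1 = 7×23 − 8×20.
So 20⁻¹ ≡ −8 ≡ 15 (mod 23).

15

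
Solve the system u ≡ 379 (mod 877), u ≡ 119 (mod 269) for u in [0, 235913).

877⁻¹ mod 269: 877×196 ≡ 1 (mod 269), so 877⁻¹ ≡ 196.
u = 379 + 877×((119 − 379)×196 mod 269) = 379 + 877×150 = 131929.
Check: 131929 mod 877 = 379, 131929 mod 269 = 119. ✓

131929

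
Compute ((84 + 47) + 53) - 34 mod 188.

150

84 + 47 = 131
131 + 53 = 184
184 - 34 = 150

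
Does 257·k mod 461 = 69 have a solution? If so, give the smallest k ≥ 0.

gcd(257, 461) = 1, so a unique solution mod 461 exists.
257⁻¹ ≡ 174 (mod 461).
k ≡ 174·69 ≡ 20 (mod 461).

20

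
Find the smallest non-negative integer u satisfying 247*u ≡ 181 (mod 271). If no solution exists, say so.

gcd(247, 271) = 1, so a unique solution mod 271 exists.
247⁻¹ ≡ 79 (mod 271).
u ≡ 79*181 ≡ 207 (mod 271).

207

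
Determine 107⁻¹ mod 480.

Apply the Euclidean algorithm and back-substitute:
480 = 4×107 + 52
107 = 2×52 + 3
52 = 17×3 + 1
3 = 3×1 + 0
gcd(107, 480) = 1, so the inverse exists.
Bézout: 1 = 35×480 − 157×107.
So 107⁻¹ ≡ −157 ≡ 323 (mod 480).

323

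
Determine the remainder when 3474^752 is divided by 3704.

3064

By square-and-multiply:
752 in binary is 1011110000, i.e. 752 = 512 + 128 + 64 + 32 + 16.
3474^1 ≡ 3474 (mod 3704)
3474^2 ≡ 3474^2 = 12068676 ≡ 1044 (mod 3704)
3474^4 ≡ 1044^2 = 1089936 ≡ 960 (mod 3704)
3474^8 ≡ 960^2 = 921600 ≡ 3008 (mod 3704)
3474^16 ≡ 3008^2 = 9048064 ≡ 2896 (mod 3704)
3474^32 ≡ 2896^2 = 8386816 ≡ 960 (mod 3704)
3474^64 ≡ 960^2 = 921600 ≡ 3008 (mod 3704)
3474^128 ≡ 3008^2 = 9048064 ≡ 2896 (mod 3704)
3474^256 ≡ 2896^2 = 8386816 ≡ 960 (mod 3704)
3474^512 ≡ 960^2 = 921600 ≡ 3008 (mod 3704)
3474^752 = 3474^512 × 3474^128 × 3474^64 × 3474^32 × 3474^16 ≡ 3008 × 2896 × 3008 × 960 × 2896 (mod 3704).
Accumulate the product:
3008 × 2896 = 8711168 ≡ 3064
3064 × 3008 = 9216512 ≡ 960
960 × 960 = 921600 ≡ 3008
3008 × 2896 = 8711168 ≡ 3064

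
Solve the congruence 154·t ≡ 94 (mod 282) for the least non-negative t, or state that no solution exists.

94

gcd(154, 282) = 2, and 2 | 94, so solutions exist.
Divide through by 2: 77·t = 47 (mod 141).
77⁻¹ ≡ 11 (mod 141).
t ≡ 11·47 ≡ 94 (mod 141).
The smallest non-negative solution is t = 94.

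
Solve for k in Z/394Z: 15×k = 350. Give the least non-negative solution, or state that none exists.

286

gcd(15, 394) = 1, so a unique solution mod 394 exists.
15⁻¹ ≡ 289 (mod 394).
k ≡ 289×350 ≡ 286 (mod 394).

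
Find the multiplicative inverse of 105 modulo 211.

Apply the Euclidean algorithm and back-substitute:
211 = 2·105 + 1
105 = 105·1 + 0
gcd(105, 211) = 1, so the inverse exists.
Back-substitute for 1:
1 = 1·211 − 2·105
So 105⁻¹ ≡ −2 ≡ 209 (mod 211).

209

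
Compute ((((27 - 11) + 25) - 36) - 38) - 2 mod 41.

6

27 - 11 = 16
16 + 25 = 41 ≡ 0 (mod 41)
0 - 36 = -36 ≡ 5 (mod 41)
5 - 38 = -33 ≡ 8 (mod 41)
8 - 2 = 6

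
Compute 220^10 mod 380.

10 in binary is 1010, i.e. 10 = 8 + 2.
220^1 ≡ 220 (mod 380)
220^2 ≡ 220^2 = 48400 ≡ 140 (mod 380)
220^4 ≡ 140^2 = 19600 ≡ 220 (mod 380)
220^8 ≡ 220^2 = 48400 ≡ 140 (mod 380)
220^10 = 220^8 * 220^2 ≡ 140 * 140 (mod 380).
140 * 140 = 19600 ≡ 220 (mod 380).

220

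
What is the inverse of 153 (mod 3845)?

3267

Apply the Euclidean algorithm and back-substitute:
3845 = 25·153 + 20
153 = 7·20 + 13
20 = 1·13 + 7
13 = 1·7 + 6
7 = 1·6 + 1
6 = 6·1 + 0
gcd(153, 3845) = 1, so the inverse exists.
Bézout: 1 = 23·3845 − 578·153.
So 153⁻¹ ≡ −578 ≡ 3267 (mod 3845).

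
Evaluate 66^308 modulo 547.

Using repeated squaring:
308 in binary is 100110100, i.e. 308 = 256 + 32 + 16 + 4.
66^1 ≡ 66 (mod 547)
66^2 ≡ 66^2 = 4356 ≡ 527 (mod 547)
66^4 ≡ 527^2 = 277729 ≡ 400 (mod 547)
66^8 ≡ 400^2 = 160000 ≡ 276 (mod 547)
66^16 ≡ 276^2 = 76176 ≡ 143 (mod 547)
66^32 ≡ 143^2 = 20449 ≡ 210 (mod 547)
66^64 ≡ 210^2 = 44100 ≡ 340 (mod 547)
66^128 ≡ 340^2 = 115600 ≡ 183 (mod 547)
66^256 ≡ 183^2 = 33489 ≡ 122 (mod 547)
66^308 = 66^256 · 66^32 · 66^16 · 66^4 ≡ 122 · 210 · 143 · 400 (mod 547).
Accumulate the product:
122 · 210 = 25620 ≡ 458
458 · 143 = 65494 ≡ 401
401 · 400 = 160400 ≡ 129

129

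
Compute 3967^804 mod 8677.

900

Compute successive squares:
3967^1 ≡ 3967 (mod 8677)
3967^2 ≡ 3967^2 = 15737089 ≡ 5688 (mod 8677)
3967^4 ≡ 5688^2 = 32353344 ≡ 5488 (mod 8677)
3967^8 ≡ 5488^2 = 30118144 ≡ 277 (mod 8677)
3967^16 ≡ 277^2 = 76729 ≡ 7313 (mod 8677)
3967^32 ≡ 7313^2 = 53479969 ≡ 3618 (mod 8677)
3967^64 ≡ 3618^2 = 13089924 ≡ 5008 (mod 8677)
3967^128 ≡ 5008^2 = 25080064 ≡ 3534 (mod 8677)
3967^256 ≡ 3534^2 = 12489156 ≡ 2953 (mod 8677)
3967^512 ≡ 2953^2 = 8720209 ≡ 8501 (mod 8677)
3967^804 = 3967^512 * 3967^256 * 3967^32 * 3967^4 ≡ 8501 * 2953 * 3618 * 5488 (mod 8677).
Accumulate the product:
8501 * 2953 = 25103453 ≡ 892
892 * 3618 = 3227256 ≡ 8089
8089 * 5488 = 44392432 ≡ 900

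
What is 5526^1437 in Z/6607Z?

5526^1 ≡ 5526 (mod 6607)
5526^2 ≡ 5526^2 = 30536676 ≡ 5729 (mod 6607)
5526^4 ≡ 5729^2 = 32821441 ≡ 4472 (mod 6607)
5526^8 ≡ 4472^2 = 19998784 ≡ 6002 (mod 6607)
5526^16 ≡ 6002^2 = 36024004 ≡ 2640 (mod 6607)
5526^32 ≡ 2640^2 = 6969600 ≡ 5822 (mod 6607)
5526^64 ≡ 5822^2 = 33895684 ≡ 1774 (mod 6607)
5526^128 ≡ 1774^2 = 3147076 ≡ 2144 (mod 6607)
5526^256 ≡ 2144^2 = 4596736 ≡ 4871 (mod 6607)
5526^512 ≡ 4871^2 = 23726641 ≡ 904 (mod 6607)
5526^1024 ≡ 904^2 = 817216 ≡ 4555 (mod 6607)
5526^1437 = 5526^1024 * 5526^256 * 5526^128 * 5526^16 * 5526^8 * 5526^4 * 5526^1 ≡ 4555 * 4871 * 2144 * 2640 * 6002 * 4472 * 5526 (mod 6607).
Accumulate the product:
4555 * 4871 = 22187405 ≡ 1099
1099 * 2144 = 2356256 ≡ 4164
4164 * 2640 = 10992960 ≡ 5519
5519 * 6002 = 33125038 ≡ 4147
4147 * 4472 = 18545384 ≡ 6142
6142 * 5526 = 33940692 ≡ 533

533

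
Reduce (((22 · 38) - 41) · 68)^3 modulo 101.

71

22 · 38 = 836 ≡ 28 (mod 101)
28 - 41 = -13 ≡ 88 (mod 101)
88 · 68 = 5984 ≡ 25 (mod 101)
(25)^3 ≡ 71 (mod 101)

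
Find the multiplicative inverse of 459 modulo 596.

87

596 = 1×459 + 137
459 = 3×137 + 48
137 = 2×48 + 41
48 = 1×41 + 7
41 = 5×7 + 6
7 = 1×6 + 1
6 = 6×1 + 0
gcd(459, 596) = 1, so the inverse exists.
Back-substitute for 1:
1 = 1×7 − 1×6
  = −1×41 + 6×7
  = 6×48 − 7×41
  = −7×137 + 20×48
  = 20×459 − 67×137
  = −67×596 + 87×459
So 459⁻¹ ≡ 87 (mod 596).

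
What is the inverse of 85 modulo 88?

88 = 1*85 + 3
85 = 28*3 + 1
3 = 3*1 + 0
gcd(85, 88) = 1, so the inverse exists.
Back-substitute for 1:
1 = 1*85 − 28*3
  = −28*88 + 29*85
So 85⁻¹ ≡ 29 (mod 88).

29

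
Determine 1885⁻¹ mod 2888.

2888 = 1*1885 + 1003
1885 = 1*1003 + 882
1003 = 1*882 + 121
882 = 7*121 + 35
121 = 3*35 + 16
35 = 2*16 + 3
16 = 5*3 + 1
3 = 3*1 + 0
gcd(1885, 2888) = 1, so the inverse exists.
Back-substitute for 1:
1 = 1*16 − 5*3
  = −5*35 + 11*16
  = 11*121 − 38*35
  = −38*882 + 277*121
  = 277*1003 − 315*882
  = −315*1885 + 592*1003
  = 592*2888 − 907*1885
So 1885⁻¹ ≡ −907 ≡ 1981 (mod 2888).

1981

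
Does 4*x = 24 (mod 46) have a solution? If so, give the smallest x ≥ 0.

gcd(4, 46) = 2, and 2 | 24, so solutions exist.
Divide through by 2: 2*x ≡ 12 mod 23.
2⁻¹ ≡ 12 (mod 23).
x ≡ 12*12 ≡ 6 (mod 23).
The smallest non-negative solution is x = 6.

6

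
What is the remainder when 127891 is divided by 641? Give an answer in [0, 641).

127891 = 199·641 + 332, so 127891 ≡ 332 (mod 641).

332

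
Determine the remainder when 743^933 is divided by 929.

459

933 in binary is 1110100101, i.e. 933 = 512 + 256 + 128 + 32 + 4 + 1.
743^1 ≡ 743 (mod 929)
743^2 ≡ 743^2 = 552049 ≡ 223 (mod 929)
743^4 ≡ 223^2 = 49729 ≡ 492 (mod 929)
743^8 ≡ 492^2 = 242064 ≡ 524 (mod 929)
743^16 ≡ 524^2 = 274576 ≡ 521 (mod 929)
743^32 ≡ 521^2 = 271441 ≡ 173 (mod 929)
743^64 ≡ 173^2 = 29929 ≡ 201 (mod 929)
743^128 ≡ 201^2 = 40401 ≡ 454 (mod 929)
743^256 ≡ 454^2 = 206116 ≡ 807 (mod 929)
743^512 ≡ 807^2 = 651249 ≡ 20 (mod 929)
743^933 = 743^512 × 743^256 × 743^128 × 743^32 × 743^4 × 743^1 ≡ 20 × 807 × 454 × 173 × 492 × 743 (mod 929).
Accumulate the product:
20 × 807 = 16140 ≡ 347
347 × 454 = 157538 ≡ 537
537 × 173 = 92901 ≡ 1
1 × 492 = 492
492 × 743 = 365556 ≡ 459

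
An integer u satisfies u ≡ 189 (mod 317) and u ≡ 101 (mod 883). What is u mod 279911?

317⁻¹ mod 883: 317·39 ≡ 1 (mod 883), so 317⁻¹ ≡ 39.
u = 189 + 317·((101 − 189)·39 mod 883) = 189 + 317·100 = 31889.
Check: 31889 mod 317 = 189, 31889 mod 883 = 101. ✓

31889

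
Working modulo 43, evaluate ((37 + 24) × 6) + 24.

37 + 24 = 61 ≡ 18 (mod 43)
18 × 6 = 108 ≡ 22 (mod 43)
22 + 24 = 46 ≡ 3 (mod 43)

3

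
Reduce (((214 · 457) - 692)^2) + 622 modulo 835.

183

214 · 457 = 97798 ≡ 103 (mod 835)
103 - 692 = -589 ≡ 246 (mod 835)
(246)^2 ≡ 396 (mod 835)
396 + 622 = 1018 ≡ 183 (mod 835)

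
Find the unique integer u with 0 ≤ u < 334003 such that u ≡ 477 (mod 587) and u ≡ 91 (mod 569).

587⁻¹ mod 569: 587·411 ≡ 1 (mod 569), so 587⁻¹ ≡ 411.
u = 477 + 587·((91 − 477)·411 mod 569) = 477 + 587·105 = 62112.

62112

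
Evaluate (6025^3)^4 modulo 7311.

(6025)^3 ≡ 2866 (mod 7311)
(2866)^4 ≡ 4084 (mod 7311)

4084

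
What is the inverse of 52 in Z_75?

13

75 = 1*52 + 23
52 = 2*23 + 6
23 = 3*6 + 5
6 = 1*5 + 1
5 = 5*1 + 0
gcd(52, 75) = 1, so the inverse exists.
Back-substitute for 1:
1 = 1*6 − 1*5
  = −1*23 + 4*6
  = 4*52 − 9*23
  = −9*75 + 13*52
So 52⁻¹ ≡ 13 (mod 75).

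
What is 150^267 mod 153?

Using repeated squaring:
150^1 ≡ 150 (mod 153)
150^2 ≡ 150^2 = 22500 ≡ 9 (mod 153)
150^4 ≡ 9^2 = 81 (mod 153)
150^8 ≡ 81^2 = 6561 ≡ 135 (mod 153)
150^16 ≡ 135^2 = 18225 ≡ 18 (mod 153)
150^32 ≡ 18^2 = 324 ≡ 18 (mod 153)
150^64 ≡ 18^2 = 324 ≡ 18 (mod 153)
150^128 ≡ 18^2 = 324 ≡ 18 (mod 153)
150^256 ≡ 18^2 = 324 ≡ 18 (mod 153)
150^267 = 150^256 · 150^8 · 150^2 · 150^1 ≡ 18 · 135 · 9 · 150 (mod 153).
Accumulate the product:
18 · 135 = 2430 ≡ 135
135 · 9 = 1215 ≡ 144
144 · 150 = 21600 ≡ 27

27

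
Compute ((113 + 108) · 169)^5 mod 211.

32

113 + 108 = 221 ≡ 10 (mod 211)
10 · 169 = 1690 ≡ 2 (mod 211)
(2)^5 ≡ 32 (mod 211)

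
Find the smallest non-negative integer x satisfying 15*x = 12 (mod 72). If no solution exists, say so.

20

gcd(15, 72) = 3, and 3 | 12, so solutions exist.
Divide through by 3: 5*x ≡ 4 mod 24.
5⁻¹ ≡ 5 (mod 24).
x ≡ 5*4 ≡ 20 (mod 24).
The smallest non-negative solution is x = 20.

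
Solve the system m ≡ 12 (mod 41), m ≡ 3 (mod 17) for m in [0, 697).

41⁻¹ mod 17: 41*5 ≡ 1 (mod 17), so 41⁻¹ ≡ 5.
m = 12 + 41*((3 − 12)*5 mod 17) = 12 + 41*6 = 258.

258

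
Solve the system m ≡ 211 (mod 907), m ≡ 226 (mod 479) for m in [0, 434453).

907⁻¹ mod 479: 907·216 ≡ 1 (mod 479), so 907⁻¹ ≡ 216.
m = 211 + 907·((226 − 211)·216 mod 479) = 211 + 907·366 = 332173.

332173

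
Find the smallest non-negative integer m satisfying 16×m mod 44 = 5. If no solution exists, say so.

gcd(16, 44) = 4, and 4 does not divide 5.
So the congruence has no solution.

no solution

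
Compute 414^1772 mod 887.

1

1772 in binary is 11011101100, i.e. 1772 = 1024 + 512 + 128 + 64 + 32 + 8 + 4.
414^1 ≡ 414 (mod 887)
414^2 ≡ 414^2 = 171396 ≡ 205 (mod 887)
414^4 ≡ 205^2 = 42025 ≡ 336 (mod 887)
414^8 ≡ 336^2 = 112896 ≡ 247 (mod 887)
414^16 ≡ 247^2 = 61009 ≡ 693 (mod 887)
414^32 ≡ 693^2 = 480249 ≡ 382 (mod 887)
414^64 ≡ 382^2 = 145924 ≡ 456 (mod 887)
414^128 ≡ 456^2 = 207936 ≡ 378 (mod 887)
414^256 ≡ 378^2 = 142884 ≡ 77 (mod 887)
414^512 ≡ 77^2 = 5929 ≡ 607 (mod 887)
414^1024 ≡ 607^2 = 368449 ≡ 344 (mod 887)
414^1772 = 414^1024 × 414^512 × 414^128 × 414^64 × 414^32 × 414^8 × 414^4 ≡ 344 × 607 × 378 × 456 × 382 × 247 × 336 (mod 887).
Accumulate the product:
344 × 607 = 208808 ≡ 363
363 × 378 = 137214 ≡ 616
616 × 456 = 280896 ≡ 604
604 × 382 = 230728 ≡ 108
108 × 247 = 26676 ≡ 66
66 × 336 = 22176 ≡ 1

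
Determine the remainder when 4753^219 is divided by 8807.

3808

Compute successive squares:
4753^1 ≡ 4753 (mod 8807)
4753^2 ≡ 4753^2 = 22591009 ≡ 1054 (mod 8807)
4753^4 ≡ 1054^2 = 1110916 ≡ 1234 (mod 8807)
4753^8 ≡ 1234^2 = 1522756 ≡ 7952 (mod 8807)
4753^16 ≡ 7952^2 = 63234304 ≡ 44 (mod 8807)
4753^32 ≡ 44^2 = 1936 (mod 8807)
4753^64 ≡ 1936^2 = 3748096 ≡ 5121 (mod 8807)
4753^128 ≡ 5121^2 = 26224641 ≡ 6202 (mod 8807)
4753^219 = 4753^128 · 4753^64 · 4753^16 · 4753^8 · 4753^2 · 4753^1 ≡ 6202 · 5121 · 44 · 7952 · 1054 · 4753 (mod 8807).
Accumulate the product:
6202 · 5121 = 31760442 ≡ 2400
2400 · 44 = 105600 ≡ 8723
8723 · 7952 = 69365296 ≡ 1364
1364 · 1054 = 1437656 ≡ 2115
2115 · 4753 = 10052595 ≡ 3808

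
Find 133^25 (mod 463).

293

25 in binary is 11001, i.e. 25 = 16 + 8 + 1.
133^1 ≡ 133 (mod 463)
133^2 ≡ 133^2 = 17689 ≡ 95 (mod 463)
133^4 ≡ 95^2 = 9025 ≡ 228 (mod 463)
133^8 ≡ 228^2 = 51984 ≡ 128 (mod 463)
133^16 ≡ 128^2 = 16384 ≡ 179 (mod 463)
133^25 = 133^16 · 133^8 · 133^1 ≡ 179 · 128 · 133 (mod 463).
Accumulate the product:
179 · 128 = 22912 ≡ 225
225 · 133 = 29925 ≡ 293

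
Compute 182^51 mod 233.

Using repeated squaring:
51 in binary is 110011, i.e. 51 = 32 + 16 + 2 + 1.
182^1 ≡ 182 (mod 233)
182^2 ≡ 182^2 = 33124 ≡ 38 (mod 233)
182^4 ≡ 38^2 = 1444 ≡ 46 (mod 233)
182^8 ≡ 46^2 = 2116 ≡ 19 (mod 233)
182^16 ≡ 19^2 = 361 ≡ 128 (mod 233)
182^32 ≡ 128^2 = 16384 ≡ 74 (mod 233)
182^51 = 182^32 * 182^16 * 182^2 * 182^1 ≡ 74 * 128 * 38 * 182 (mod 233).
Accumulate the product:
74 * 128 = 9472 ≡ 152
152 * 38 = 5776 ≡ 184
184 * 182 = 33488 ≡ 169

169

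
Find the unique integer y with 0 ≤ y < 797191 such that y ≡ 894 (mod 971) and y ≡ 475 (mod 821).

971⁻¹ mod 821: 971*104 ≡ 1 (mod 821), so 971⁻¹ ≡ 104.
y = 894 + 971*((475 − 894)*104 mod 821) = 894 + 971*758 = 736912.
Check: 736912 mod 971 = 894, 736912 mod 821 = 475. ✓

736912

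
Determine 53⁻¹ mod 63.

44

63 = 1·53 + 10
53 = 5·10 + 3
10 = 3·3 + 1
3 = 3·1 + 0
gcd(53, 63) = 1, so the inverse exists.
Bézout: 1 = 16·63 − 19·53.
So 53⁻¹ ≡ −19 ≡ 44 (mod 63).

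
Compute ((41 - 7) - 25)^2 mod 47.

34

41 - 7 = 34
34 - 25 = 9
(9)^2 ≡ 34 (mod 47)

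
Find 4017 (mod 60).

4017 = 66·60 + 57, so 4017 ≡ 57 (mod 60).

57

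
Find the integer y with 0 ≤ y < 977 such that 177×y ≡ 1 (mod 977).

138

977 = 5*177 + 92
177 = 1*92 + 85
92 = 1*85 + 7
85 = 12*7 + 1
7 = 7*1 + 0
gcd(177, 977) = 1, so the inverse exists.
Bézout: 1 = −25*977 + 138*177.
So 177⁻¹ ≡ 138 (mod 977).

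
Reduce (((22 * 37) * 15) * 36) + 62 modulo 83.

22 * 37 = 814 ≡ 67 (mod 83)
67 * 15 = 1005 ≡ 9 (mod 83)
9 * 36 = 324 ≡ 75 (mod 83)
75 + 62 = 137 ≡ 54 (mod 83)

54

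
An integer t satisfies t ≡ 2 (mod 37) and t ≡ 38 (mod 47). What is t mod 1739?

1260

37⁻¹ mod 47: 37*14 ≡ 1 (mod 47), so 37⁻¹ ≡ 14.
t = 2 + 37*((38 − 2)*14 mod 47) = 2 + 37*34 = 1260.
Check: 1260 mod 37 = 2, 1260 mod 47 = 38. ✓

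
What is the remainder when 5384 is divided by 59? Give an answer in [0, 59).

15

5384 = 91×59 + 15, so 5384 ≡ 15 (mod 59).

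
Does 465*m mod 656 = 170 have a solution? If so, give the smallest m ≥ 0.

gcd(465, 656) = 1, so a unique solution mod 656 exists.
465⁻¹ ≡ 577 (mod 656).
m ≡ 577*170 ≡ 346 (mod 656).

346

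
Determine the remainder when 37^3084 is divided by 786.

By square-and-multiply:
3084 in binary is 110000001100, i.e. 3084 = 2048 + 1024 + 8 + 4.
37^1 ≡ 37 (mod 786)
37^2 ≡ 37^2 = 1369 ≡ 583 (mod 786)
37^4 ≡ 583^2 = 339889 ≡ 337 (mod 786)
37^8 ≡ 337^2 = 113569 ≡ 385 (mod 786)
37^16 ≡ 385^2 = 148225 ≡ 457 (mod 786)
37^32 ≡ 457^2 = 208849 ≡ 559 (mod 786)
37^64 ≡ 559^2 = 312481 ≡ 439 (mod 786)
37^128 ≡ 439^2 = 192721 ≡ 151 (mod 786)
37^256 ≡ 151^2 = 22801 ≡ 7 (mod 786)
37^512 ≡ 7^2 = 49 (mod 786)
37^1024 ≡ 49^2 = 2401 ≡ 43 (mod 786)
37^2048 ≡ 43^2 = 1849 ≡ 277 (mod 786)
37^3084 = 37^2048 × 37^1024 × 37^8 × 37^4 ≡ 277 × 43 × 385 × 337 (mod 786).
Accumulate the product:
277 × 43 = 11911 ≡ 121
121 × 385 = 46585 ≡ 211
211 × 337 = 71107 ≡ 367

367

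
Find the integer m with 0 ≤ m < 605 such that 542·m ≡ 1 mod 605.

605 = 1×542 + 63
542 = 8×63 + 38
63 = 1×38 + 25
38 = 1×25 + 13
25 = 1×13 + 12
13 = 1×12 + 1
12 = 12×1 + 0
gcd(542, 605) = 1, so the inverse exists.
Back-substitute for 1:
1 = 1×13 − 1×12
  = −1×25 + 2×13
  = 2×38 − 3×25
  = −3×63 + 5×38
  = 5×542 − 43×63
  = −43×605 + 48×542
So 542⁻¹ ≡ 48 (mod 605).

48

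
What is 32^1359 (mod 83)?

43

1359 in binary is 10101001111, i.e. 1359 = 1024 + 256 + 64 + 8 + 4 + 2 + 1.
32^1 ≡ 32 (mod 83)
32^2 ≡ 32^2 = 1024 ≡ 28 (mod 83)
32^4 ≡ 28^2 = 784 ≡ 37 (mod 83)
32^8 ≡ 37^2 = 1369 ≡ 41 (mod 83)
32^16 ≡ 41^2 = 1681 ≡ 21 (mod 83)
32^32 ≡ 21^2 = 441 ≡ 26 (mod 83)
32^64 ≡ 26^2 = 676 ≡ 12 (mod 83)
32^128 ≡ 12^2 = 144 ≡ 61 (mod 83)
32^256 ≡ 61^2 = 3721 ≡ 69 (mod 83)
32^512 ≡ 69^2 = 4761 ≡ 30 (mod 83)
32^1024 ≡ 30^2 = 900 ≡ 70 (mod 83)
32^1359 = 32^1024 * 32^256 * 32^64 * 32^8 * 32^4 * 32^2 * 32^1 ≡ 70 * 69 * 12 * 41 * 37 * 28 * 32 (mod 83).
Accumulate the product:
70 * 69 = 4830 ≡ 16
16 * 12 = 192 ≡ 26
26 * 41 = 1066 ≡ 70
70 * 37 = 2590 ≡ 17
17 * 28 = 476 ≡ 61
61 * 32 = 1952 ≡ 43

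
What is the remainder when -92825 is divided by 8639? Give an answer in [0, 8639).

2204

-92825 = -11×8639 + 2204, so -92825 ≡ 2204 (mod 8639).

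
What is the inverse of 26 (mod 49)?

17

49 = 1*26 + 23
26 = 1*23 + 3
23 = 7*3 + 2
3 = 1*2 + 1
2 = 2*1 + 0
gcd(26, 49) = 1, so the inverse exists.
Back-substitute for 1:
1 = 1*3 − 1*2
  = −1*23 + 8*3
  = 8*26 − 9*23
  = −9*49 + 17*26
So 26⁻¹ ≡ 17 (mod 49).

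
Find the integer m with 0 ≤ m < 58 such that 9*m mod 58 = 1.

13

58 = 6×9 + 4
9 = 2×4 + 1
4 = 4×1 + 0
gcd(9, 58) = 1, so the inverse exists.
Back-substitute for 1:
1 = 1×9 − 2×4
  = −2×58 + 13×9
So 9⁻¹ ≡ 13 (mod 58).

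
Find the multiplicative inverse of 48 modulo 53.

53 = 1*48 + 5
48 = 9*5 + 3
5 = 1*3 + 2
3 = 1*2 + 1
2 = 2*1 + 0
gcd(48, 53) = 1, so the inverse exists.
Back-substitute for 1:
1 = 1*3 − 1*2
  = −1*5 + 2*3
  = 2*48 − 19*5
  = −19*53 + 21*48
So 48⁻¹ ≡ 21 (mod 53).

21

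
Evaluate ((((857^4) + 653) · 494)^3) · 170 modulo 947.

355

(857)^4 ≡ 893 (mod 947)
893 + 653 = 1546 ≡ 599 (mod 947)
599 · 494 = 295906 ≡ 442 (mod 947)
(442)^3 ≡ 587 (mod 947)
587 · 170 = 99790 ≡ 355 (mod 947)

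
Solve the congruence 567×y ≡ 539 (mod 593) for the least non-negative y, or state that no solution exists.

367

gcd(567, 593) = 1, so a unique solution mod 593 exists.
567⁻¹ ≡ 114 (mod 593).
y ≡ 114×539 ≡ 367 (mod 593).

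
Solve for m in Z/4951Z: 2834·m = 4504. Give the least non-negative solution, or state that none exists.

1801

gcd(2834, 4951) = 1, so a unique solution mod 4951 exists.
2834⁻¹ ≡ 1602 (mod 4951).
m ≡ 1602·4504 ≡ 1801 (mod 4951).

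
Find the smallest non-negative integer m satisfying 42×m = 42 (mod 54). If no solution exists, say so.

1

gcd(42, 54) = 6, and 6 | 42, so solutions exist.
Divide through by 6: 7×m = 7 (mod 9).
7⁻¹ ≡ 4 (mod 9).
m ≡ 4×7 ≡ 1 (mod 9).
The smallest non-negative solution is m = 1.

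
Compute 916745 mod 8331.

335

916745 = 110*8331 + 335, so 916745 ≡ 335 (mod 8331).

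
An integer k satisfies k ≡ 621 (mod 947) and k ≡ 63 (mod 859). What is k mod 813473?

678673

947⁻¹ mod 859: 947·205 ≡ 1 (mod 859), so 947⁻¹ ≡ 205.
k = 621 + 947·((63 − 621)·205 mod 859) = 621 + 947·716 = 678673.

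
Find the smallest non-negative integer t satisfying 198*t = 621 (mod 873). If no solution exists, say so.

gcd(198, 873) = 9, and 9 | 621, so solutions exist.
Divide through by 9: 22*t ≡ 69 mod 97.
22⁻¹ ≡ 75 (mod 97).
t ≡ 75*69 ≡ 34 (mod 97).
The smallest non-negative solution is t = 34.

34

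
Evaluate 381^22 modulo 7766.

381^1 ≡ 381 (mod 7766)
381^2 ≡ 381^2 = 145161 ≡ 5373 (mod 7766)
381^4 ≡ 5373^2 = 28869129 ≡ 2907 (mod 7766)
381^8 ≡ 2907^2 = 8450649 ≡ 1241 (mod 7766)
381^16 ≡ 1241^2 = 1540081 ≡ 2413 (mod 7766)
381^22 = 381^16 * 381^4 * 381^2 ≡ 2413 * 2907 * 5373 (mod 7766).
Accumulate the product:
2413 * 2907 = 7014591 ≡ 1893
1893 * 5373 = 10171089 ≡ 5395

5395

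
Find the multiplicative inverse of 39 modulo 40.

40 = 1*39 + 1
39 = 39*1 + 0
gcd(39, 40) = 1, so the inverse exists.
Back-substitute for 1:
1 = 1*40 − 1*39
So 39⁻¹ ≡ −1 ≡ 39 (mod 40).

39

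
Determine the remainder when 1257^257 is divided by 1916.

93

257 in binary is 100000001, i.e. 257 = 256 + 1.
1257^1 ≡ 1257 (mod 1916)
1257^2 ≡ 1257^2 = 1580049 ≡ 1265 (mod 1916)
1257^4 ≡ 1265^2 = 1600225 ≡ 365 (mod 1916)
1257^8 ≡ 365^2 = 133225 ≡ 1021 (mod 1916)
1257^16 ≡ 1021^2 = 1042441 ≡ 137 (mod 1916)
1257^32 ≡ 137^2 = 18769 ≡ 1525 (mod 1916)
1257^64 ≡ 1525^2 = 2325625 ≡ 1517 (mod 1916)
1257^128 ≡ 1517^2 = 2301289 ≡ 173 (mod 1916)
1257^256 ≡ 173^2 = 29929 ≡ 1189 (mod 1916)
1257^257 = 1257^256 * 1257^1 ≡ 1189 * 1257 (mod 1916).
1189 * 1257 = 1494573 ≡ 93 (mod 1916).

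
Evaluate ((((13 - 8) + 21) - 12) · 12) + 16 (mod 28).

16

13 - 8 = 5
5 + 21 = 26
26 - 12 = 14
14 · 12 = 168 ≡ 0 (mod 28)
0 + 16 = 16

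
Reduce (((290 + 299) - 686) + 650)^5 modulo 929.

672

290 + 299 = 589
589 - 686 = -97 ≡ 832 (mod 929)
832 + 650 = 1482 ≡ 553 (mod 929)
(553)^5 ≡ 672 (mod 929)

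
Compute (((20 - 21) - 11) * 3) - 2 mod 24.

20 - 21 = -1 ≡ 23 (mod 24)
23 - 11 = 12
12 * 3 = 36 ≡ 12 (mod 24)
12 - 2 = 10

10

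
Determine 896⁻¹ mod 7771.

Apply the Euclidean algorithm and back-substitute:
7771 = 8*896 + 603
896 = 1*603 + 293
603 = 2*293 + 17
293 = 17*17 + 4
17 = 4*4 + 1
4 = 4*1 + 0
gcd(896, 7771) = 1, so the inverse exists.
Back-substitute for 1:
1 = 1*17 − 4*4
  = −4*293 + 69*17
  = 69*603 − 142*293
  = −142*896 + 211*603
  = 211*7771 − 1830*896
So 896⁻¹ ≡ −1830 ≡ 5941 (mod 7771).

5941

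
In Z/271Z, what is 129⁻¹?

250

Apply the Euclidean algorithm and back-substitute:
271 = 2×129 + 13
129 = 9×13 + 12
13 = 1×12 + 1
12 = 12×1 + 0
gcd(129, 271) = 1, so the inverse exists.
Back-substitute for 1:
1 = 1×13 − 1×12
  = −1×129 + 10×13
  = 10×271 − 21×129
So 129⁻¹ ≡ −21 ≡ 250 (mod 271).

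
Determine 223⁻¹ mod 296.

223

296 = 1×223 + 73
223 = 3×73 + 4
73 = 18×4 + 1
4 = 4×1 + 0
gcd(223, 296) = 1, so the inverse exists.
Bézout: 1 = 55×296 − 73×223.
So 223⁻¹ ≡ −73 ≡ 223 (mod 296).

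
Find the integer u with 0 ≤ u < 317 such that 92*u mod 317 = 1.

317 = 3*92 + 41
92 = 2*41 + 10
41 = 4*10 + 1
10 = 10*1 + 0
gcd(92, 317) = 1, so the inverse exists.
Back-substitute for 1:
1 = 1*41 − 4*10
  = −4*92 + 9*41
  = 9*317 − 31*92
So 92⁻¹ ≡ −31 ≡ 286 (mod 317).

286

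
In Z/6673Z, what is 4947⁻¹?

Apply the Euclidean algorithm and back-substitute:
6673 = 1×4947 + 1726
4947 = 2×1726 + 1495
1726 = 1×1495 + 231
1495 = 6×231 + 109
231 = 2×109 + 13
109 = 8×13 + 5
13 = 2×5 + 3
5 = 1×3 + 2
3 = 1×2 + 1
2 = 2×1 + 0
gcd(4947, 6673) = 1, so the inverse exists.
Back-substitute for 1:
1 = 1×3 − 1×2
  = −1×5 + 2×3
  = 2×13 − 5×5
  = −5×109 + 42×13
  = 42×231 − 89×109
  = −89×1495 + 576×231
  = 576×1726 − 665×1495
  = −665×4947 + 1906×1726
  = 1906×6673 − 2571×4947
So 4947⁻¹ ≡ −2571 ≡ 4102 (mod 6673).

4102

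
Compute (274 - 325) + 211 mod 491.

274 - 325 = -51 ≡ 440 (mod 491)
440 + 211 = 651 ≡ 160 (mod 491)

160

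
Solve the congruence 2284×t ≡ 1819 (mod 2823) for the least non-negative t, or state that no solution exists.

49

gcd(2284, 2823) = 1, so a unique solution mod 2823 exists.
2284⁻¹ ≡ 2404 (mod 2823).
t ≡ 2404×1819 ≡ 49 (mod 2823).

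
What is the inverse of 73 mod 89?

89 = 1*73 + 16
73 = 4*16 + 9
16 = 1*9 + 7
9 = 1*7 + 2
7 = 3*2 + 1
2 = 2*1 + 0
gcd(73, 89) = 1, so the inverse exists.
Bézout: 1 = 32*89 − 39*73.
So 73⁻¹ ≡ −39 ≡ 50 (mod 89).

50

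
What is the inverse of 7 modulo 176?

Apply the Euclidean algorithm and back-substitute:
176 = 25·7 + 1
7 = 7·1 + 0
gcd(7, 176) = 1, so the inverse exists.
Bézout: 1 = 1·176 − 25·7.
So 7⁻¹ ≡ −25 ≡ 151 (mod 176).

151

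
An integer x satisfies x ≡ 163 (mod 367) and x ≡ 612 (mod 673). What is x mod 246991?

163478

367⁻¹ mod 673: 367×662 ≡ 1 (mod 673), so 367⁻¹ ≡ 662.
x = 163 + 367×((612 − 163)×662 mod 673) = 163 + 367×445 = 163478.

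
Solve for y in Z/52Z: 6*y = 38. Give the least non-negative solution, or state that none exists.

gcd(6, 52) = 2, and 2 | 38, so solutions exist.
Divide through by 2: 3*y = 19 (mod 26).
3⁻¹ ≡ 9 (mod 26).
y ≡ 9*19 ≡ 15 (mod 26).
The smallest non-negative solution is y = 15.

15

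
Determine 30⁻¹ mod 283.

Apply the Euclidean algorithm and back-substitute:
283 = 9·30 + 13
30 = 2·13 + 4
13 = 3·4 + 1
4 = 4·1 + 0
gcd(30, 283) = 1, so the inverse exists.
Bézout: 1 = 7·283 − 66·30.
So 30⁻¹ ≡ −66 ≡ 217 (mod 283).

217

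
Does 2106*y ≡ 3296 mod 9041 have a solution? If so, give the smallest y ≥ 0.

6089

gcd(2106, 9041) = 1, so a unique solution mod 9041 exists.
2106⁻¹ ≡ 3971 (mod 9041).
y ≡ 3971*3296 ≡ 6089 (mod 9041).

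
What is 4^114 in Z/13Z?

Compute successive squares:
114 in binary is 1110010, i.e. 114 = 64 + 32 + 16 + 2.
4^1 ≡ 4 (mod 13)
4^2 ≡ 4^2 = 16 ≡ 3 (mod 13)
4^4 ≡ 3^2 = 9 (mod 13)
4^8 ≡ 9^2 = 81 ≡ 3 (mod 13)
4^16 ≡ 3^2 = 9 (mod 13)
4^32 ≡ 9^2 = 81 ≡ 3 (mod 13)
4^64 ≡ 3^2 = 9 (mod 13)
4^114 = 4^64 · 4^32 · 4^16 · 4^2 ≡ 9 · 3 · 9 · 3 (mod 13).
Accumulate the product:
9 · 3 = 27 ≡ 1
1 · 9 = 9
9 · 3 = 27 ≡ 1

1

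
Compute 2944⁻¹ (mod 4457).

By the extended Euclidean algorithm:
4457 = 1*2944 + 1513
2944 = 1*1513 + 1431
1513 = 1*1431 + 82
1431 = 17*82 + 37
82 = 2*37 + 8
37 = 4*8 + 5
8 = 1*5 + 3
5 = 1*3 + 2
3 = 1*2 + 1
2 = 2*1 + 0
gcd(2944, 4457) = 1, so the inverse exists.
Bézout: 1 = 1113*4457 − 1685*2944.
So 2944⁻¹ ≡ −1685 ≡ 2772 (mod 4457).

2772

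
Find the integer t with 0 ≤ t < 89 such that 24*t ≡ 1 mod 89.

89 = 3·24 + 17
24 = 1·17 + 7
17 = 2·7 + 3
7 = 2·3 + 1
3 = 3·1 + 0
gcd(24, 89) = 1, so the inverse exists.
Back-substitute for 1:
1 = 1·7 − 2·3
  = −2·17 + 5·7
  = 5·24 − 7·17
  = −7·89 + 26·24
So 24⁻¹ ≡ 26 (mod 89).

26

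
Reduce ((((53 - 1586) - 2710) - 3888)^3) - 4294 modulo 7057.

4718

53 - 1586 = -1533 ≡ 5524 (mod 7057)
5524 - 2710 = 2814
2814 - 3888 = -1074 ≡ 5983 (mod 7057)
(5983)^3 ≡ 1955 (mod 7057)
1955 - 4294 = -2339 ≡ 4718 (mod 7057)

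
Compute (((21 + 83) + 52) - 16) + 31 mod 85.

21 + 83 = 104 ≡ 19 (mod 85)
19 + 52 = 71
71 - 16 = 55
55 + 31 = 86 ≡ 1 (mod 85)

1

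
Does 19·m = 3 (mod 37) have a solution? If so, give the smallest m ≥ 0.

gcd(19, 37) = 1, so a unique solution mod 37 exists.
19⁻¹ ≡ 2 (mod 37).
m ≡ 2·3 ≡ 6 (mod 37).

6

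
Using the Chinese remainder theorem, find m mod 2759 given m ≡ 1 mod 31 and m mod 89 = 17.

31⁻¹ mod 89: 31×23 ≡ 1 (mod 89), so 31⁻¹ ≡ 23.
m = 1 + 31×((17 − 1)×23 mod 89) = 1 + 31×12 = 373.

373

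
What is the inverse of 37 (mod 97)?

21

Run the extended Euclidean algorithm:
97 = 2·37 + 23
37 = 1·23 + 14
23 = 1·14 + 9
14 = 1·9 + 5
9 = 1·5 + 4
5 = 1·4 + 1
4 = 4·1 + 0
gcd(37, 97) = 1, so the inverse exists.
Bézout: 1 = −8·97 + 21·37.
So 37⁻¹ ≡ 21 (mod 97).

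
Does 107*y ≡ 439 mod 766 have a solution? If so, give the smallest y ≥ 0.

405

gcd(107, 766) = 1, so a unique solution mod 766 exists.
107⁻¹ ≡ 315 (mod 766).
y ≡ 315*439 ≡ 405 (mod 766).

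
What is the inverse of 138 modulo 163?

13

Run the extended Euclidean algorithm:
163 = 1·138 + 25
138 = 5·25 + 13
25 = 1·13 + 12
13 = 1·12 + 1
12 = 12·1 + 0
gcd(138, 163) = 1, so the inverse exists.
Back-substitute for 1:
1 = 1·13 − 1·12
  = −1·25 + 2·13
  = 2·138 − 11·25
  = −11·163 + 13·138
So 138⁻¹ ≡ 13 (mod 163).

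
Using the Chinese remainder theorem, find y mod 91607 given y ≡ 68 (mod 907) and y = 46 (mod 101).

10045

907⁻¹ mod 101: 907×50 ≡ 1 (mod 101), so 907⁻¹ ≡ 50.
y = 68 + 907×((46 − 68)×50 mod 101) = 68 + 907×11 = 10045.
Check: 10045 mod 907 = 68, 10045 mod 101 = 46. ✓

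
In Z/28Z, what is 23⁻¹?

11

28 = 1×23 + 5
23 = 4×5 + 3
5 = 1×3 + 2
3 = 1×2 + 1
2 = 2×1 + 0
gcd(23, 28) = 1, so the inverse exists.
Bézout: 1 = −9×28 + 11×23.
So 23⁻¹ ≡ 11 (mod 28).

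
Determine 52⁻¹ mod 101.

101 = 1×52 + 49
52 = 1×49 + 3
49 = 16×3 + 1
3 = 3×1 + 0
gcd(52, 101) = 1, so the inverse exists.
Bézout: 1 = 17×101 − 33×52.
So 52⁻¹ ≡ −33 ≡ 68 (mod 101).

68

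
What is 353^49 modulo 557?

208

353^1 ≡ 353 (mod 557)
353^2 ≡ 353^2 = 124609 ≡ 398 (mod 557)
353^4 ≡ 398^2 = 158404 ≡ 216 (mod 557)
353^8 ≡ 216^2 = 46656 ≡ 425 (mod 557)
353^16 ≡ 425^2 = 180625 ≡ 157 (mod 557)
353^32 ≡ 157^2 = 24649 ≡ 141 (mod 557)
353^49 = 353^32 · 353^16 · 353^1 ≡ 141 · 157 · 353 (mod 557).
Accumulate the product:
141 · 157 = 22137 ≡ 414
414 · 353 = 146142 ≡ 208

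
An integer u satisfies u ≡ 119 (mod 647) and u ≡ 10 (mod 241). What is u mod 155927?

647⁻¹ mod 241: 647×130 ≡ 1 (mod 241), so 647⁻¹ ≡ 130.
u = 119 + 647×((10 − 119)×130 mod 241) = 119 + 647×49 = 31822.

31822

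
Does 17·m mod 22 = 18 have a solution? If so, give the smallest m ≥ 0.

gcd(17, 22) = 1, so a unique solution mod 22 exists.
17⁻¹ ≡ 13 (mod 22).
m ≡ 13·18 ≡ 14 (mod 22).

14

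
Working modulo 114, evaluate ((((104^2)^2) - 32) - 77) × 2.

60

(104)^2 ≡ 100 (mod 114)
(100)^2 ≡ 82 (mod 114)
82 - 32 = 50
50 - 77 = -27 ≡ 87 (mod 114)
87 × 2 = 174 ≡ 60 (mod 114)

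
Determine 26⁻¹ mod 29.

19

29 = 1×26 + 3
26 = 8×3 + 2
3 = 1×2 + 1
2 = 2×1 + 0
gcd(26, 29) = 1, so the inverse exists.
Bézout: 1 = 9×29 − 10×26.
So 26⁻¹ ≡ −10 ≡ 19 (mod 29).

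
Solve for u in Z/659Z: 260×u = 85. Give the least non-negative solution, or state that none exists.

13

gcd(260, 659) = 1, so a unique solution mod 659 exists.
260⁻¹ ≡ 256 (mod 659).
u ≡ 256×85 ≡ 13 (mod 659).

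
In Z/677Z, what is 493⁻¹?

195

Apply the Euclidean algorithm and back-substitute:
677 = 1×493 + 184
493 = 2×184 + 125
184 = 1×125 + 59
125 = 2×59 + 7
59 = 8×7 + 3
7 = 2×3 + 1
3 = 3×1 + 0
gcd(493, 677) = 1, so the inverse exists.
Back-substitute for 1:
1 = 1×7 − 2×3
  = −2×59 + 17×7
  = 17×125 − 36×59
  = −36×184 + 53×125
  = 53×493 − 142×184
  = −142×677 + 195×493
So 493⁻¹ ≡ 195 (mod 677).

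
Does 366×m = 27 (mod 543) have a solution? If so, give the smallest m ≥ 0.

gcd(366, 543) = 3, and 3 | 27, so solutions exist.
Divide through by 3: 122×m mod 181 = 9.
122⁻¹ ≡ 46 (mod 181).
m ≡ 46×9 ≡ 52 (mod 181).
The smallest non-negative solution is m = 52.

52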